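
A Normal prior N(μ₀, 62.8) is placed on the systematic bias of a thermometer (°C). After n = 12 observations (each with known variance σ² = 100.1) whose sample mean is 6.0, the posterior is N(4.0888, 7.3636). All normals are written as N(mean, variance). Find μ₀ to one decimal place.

μ₀ = -10.3

With known observation variance, the Normal–Normal posterior has precision τ_n = τ₀ + n/σ² and mean μ_n = (τ₀μ₀ + (n/σ²)x̄)/τ_n.
Here τ₀ = 1/62.8 = 0.015924 and τ_data = 12/100.1 = 0.119880, so τ_n = 0.135804.
Rearranging for μ₀: μ₀ = (μ_n·τ_n − τ_data·x̄)/τ₀ = (4.0888·0.135804 − 0.119880·6.0) / 0.015924 = -0.164005/0.015924 ≈ -10.3.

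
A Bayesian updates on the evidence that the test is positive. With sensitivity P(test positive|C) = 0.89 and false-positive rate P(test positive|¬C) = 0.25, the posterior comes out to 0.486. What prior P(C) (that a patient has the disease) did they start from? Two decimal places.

Bayes' rule in odds form gives O(C|E) = O(C)·[P(E|C)/P(E|¬C)], hence O(C) = O(C|E)/LR.
Posterior odds = 0.486/(1−0.486) = 0.9455. LR = 0.89/0.25 = 3.5600.
Prior odds = 0.9455/3.5600 = 0.2656, so P(C) = 0.2656/(1+0.2656) ≈ 0.21.

P(C) = 0.21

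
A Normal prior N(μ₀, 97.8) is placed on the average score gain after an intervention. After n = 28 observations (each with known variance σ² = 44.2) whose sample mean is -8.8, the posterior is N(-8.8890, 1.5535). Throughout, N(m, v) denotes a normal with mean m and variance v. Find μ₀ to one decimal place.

With known observation variance, the Normal–Normal posterior has precision τ_n = τ₀ + n/σ² and mean μ_n = (τ₀μ₀ + (n/σ²)x̄)/τ_n.
Here τ₀ = 1/97.8 = 0.010225 and τ_data = 28/44.2 = 0.633484, so τ_n = 0.643709.
Rearranging for μ₀: μ₀ = (μ_n·τ_n − τ_data·x̄)/τ₀ = (-8.8890·0.643709 − 0.633484·-8.8) / 0.010225 = -0.147270/0.010225 ≈ -14.4.

μ₀ = -14.4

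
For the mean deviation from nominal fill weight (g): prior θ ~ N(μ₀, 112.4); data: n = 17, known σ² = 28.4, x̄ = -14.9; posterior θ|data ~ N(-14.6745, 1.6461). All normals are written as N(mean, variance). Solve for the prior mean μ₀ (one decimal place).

μ₀ = 0.5

With known observation variance, the Normal–Normal posterior has precision τ_n = τ₀ + n/σ² and mean μ_n = (τ₀μ₀ + (n/σ²)x̄)/τ_n.
Here τ₀ = 1/112.4 = 0.008897 and τ_data = 17/28.4 = 0.598592, so τ_n = 0.607489.
Rearranging for μ₀: μ₀ = (μ_n·τ_n − τ_data·x̄)/τ₀ = (-14.6745·0.607489 − 0.598592·-14.9) / 0.008897 = 0.004423/0.008897 ≈ 0.5.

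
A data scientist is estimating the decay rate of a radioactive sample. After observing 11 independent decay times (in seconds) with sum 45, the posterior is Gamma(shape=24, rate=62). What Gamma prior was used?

For an exponential likelihood with a Gamma(α, β) prior on the rate, n observations with total T give posterior Gamma(α+n, β+T).
So α = 24 − 11 = 13 and β = 62 − 45 = 17.

Gamma(shape=13, rate=17)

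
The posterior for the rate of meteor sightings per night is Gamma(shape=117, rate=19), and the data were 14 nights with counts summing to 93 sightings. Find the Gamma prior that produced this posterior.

Gamma–Poisson conjugacy: posterior shape = α + Σxᵢ, posterior rate = β + n.
So α = 117 − 93 = 24 and β = 19 − 14 = 5.

Gamma(shape=24, rate=5)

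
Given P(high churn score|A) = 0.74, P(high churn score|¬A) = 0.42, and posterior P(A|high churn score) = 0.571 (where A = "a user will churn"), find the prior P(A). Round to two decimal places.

P(A) = 0.43

Bayes' rule in odds form gives O(A|E) = O(A)·[P(E|A)/P(E|¬A)], hence O(A) = O(A|E)/LR.
Posterior odds = 0.571/(1−0.571) = 1.3310. LR = 0.74/0.42 = 1.7619.
Prior odds = 1.3310/1.7619 = 0.7554, so P(A) = 0.7554/(1+0.7554) ≈ 0.43.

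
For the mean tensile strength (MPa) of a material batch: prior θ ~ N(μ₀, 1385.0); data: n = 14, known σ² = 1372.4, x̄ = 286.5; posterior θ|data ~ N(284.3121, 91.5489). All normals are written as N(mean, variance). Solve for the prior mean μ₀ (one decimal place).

μ₀ = 253.4

With known observation variance, the Normal–Normal posterior has precision τ_n = τ₀ + n/σ² and mean μ_n = (τ₀μ₀ + (n/σ²)x̄)/τ_n.
Here τ₀ = 1/1385.0 = 0.000722 and τ_data = 14/1372.4 = 0.010201, so τ_n = 0.010923.
Rearranging for μ₀: μ₀ = (μ_n·τ_n − τ_data·x̄)/τ₀ = (284.3121·0.010923 − 0.010201·286.5) / 0.000722 = 0.182955/0.000722 ≈ 253.4.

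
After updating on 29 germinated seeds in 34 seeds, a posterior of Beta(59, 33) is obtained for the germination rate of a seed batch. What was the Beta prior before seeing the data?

Beta(30, 28)

A Beta(α, β) prior with s successes and f failures in binomial data gives a Beta(α+s, β+f) posterior.
Subtract the data counts: 59−29=30, 33−5=28.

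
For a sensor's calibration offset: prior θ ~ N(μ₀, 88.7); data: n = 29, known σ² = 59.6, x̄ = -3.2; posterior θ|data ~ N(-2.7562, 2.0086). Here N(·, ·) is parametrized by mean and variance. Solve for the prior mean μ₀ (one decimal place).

With known observation variance, the Normal–Normal posterior has precision τ_n = τ₀ + n/σ² and mean μ_n = (τ₀μ₀ + (n/σ²)x̄)/τ_n.
Here τ₀ = 1/88.7 = 0.011274 and τ_data = 29/59.6 = 0.486577, so τ_n = 0.497851.
Rearranging for μ₀: μ₀ = (μ_n·τ_n − τ_data·x̄)/τ₀ = (-2.7562·0.497851 − 0.486577·-3.2) / 0.011274 = 0.184869/0.011274 ≈ 16.4.

μ₀ = 16.4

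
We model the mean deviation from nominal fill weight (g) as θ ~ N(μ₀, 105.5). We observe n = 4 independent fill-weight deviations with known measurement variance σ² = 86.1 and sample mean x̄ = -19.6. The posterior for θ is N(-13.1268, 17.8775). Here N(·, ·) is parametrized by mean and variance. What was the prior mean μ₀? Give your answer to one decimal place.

With known observation variance, the Normal–Normal posterior has precision τ_n = τ₀ + n/σ² and mean μ_n = (τ₀μ₀ + (n/σ²)x̄)/τ_n.
Here τ₀ = 1/105.5 = 0.009479 and τ_data = 4/86.1 = 0.046458, so τ_n = 0.055937.
Rearranging for μ₀: μ₀ = (μ_n·τ_n − τ_data·x̄)/τ₀ = (-13.1268·0.055937 − 0.046458·-19.6) / 0.009479 = 0.176303/0.009479 ≈ 18.6.

μ₀ = 18.6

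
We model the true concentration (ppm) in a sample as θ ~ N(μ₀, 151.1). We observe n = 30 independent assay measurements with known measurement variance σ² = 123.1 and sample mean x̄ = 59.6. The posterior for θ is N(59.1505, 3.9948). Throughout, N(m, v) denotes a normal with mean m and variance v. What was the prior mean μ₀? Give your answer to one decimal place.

μ₀ = 42.6

The posterior mean is a precision-weighted average: μ_n = (τ₀μ₀ + τ_data·x̄)/(τ₀+τ_data), with τ₀=1/σ₀² and τ_data=n/σ².
Here τ₀ = 1/151.1 = 0.006618 and τ_data = 30/123.1 = 0.243704, so τ_n = 0.250322.
Rearranging for μ₀: μ₀ = (μ_n·τ_n − τ_data·x̄)/τ₀ = (59.1505·0.250322 − 0.243704·59.6) / 0.006618 = 0.281913/0.006618 ≈ 42.6.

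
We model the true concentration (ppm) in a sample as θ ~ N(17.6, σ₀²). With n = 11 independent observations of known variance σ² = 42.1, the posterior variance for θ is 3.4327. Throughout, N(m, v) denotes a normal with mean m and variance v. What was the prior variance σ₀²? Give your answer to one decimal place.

σ₀² = 33.3

For the Normal–Normal model with known σ², precisions add: τ_n = τ₀ + n/σ².
So 1/σ₀² = 1/3.4327 − 11/42.1 = 0.291316 − 0.261283 = 0.030033.
Hence σ₀² = 1/0.030033 ≈ 33.3.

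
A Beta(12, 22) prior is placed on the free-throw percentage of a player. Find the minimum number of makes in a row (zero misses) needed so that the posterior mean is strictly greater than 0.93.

k = 281

After k makes and 0 misses the posterior is Beta(12+k, 22), with mean (12+k)/(12+22+k).
Set (12+k)/(34+k) > 0.93 and solve: k > (0.93·34 − 12)/(1 − 0.93) = 280.286.
The smallest integer exceeding 280.286 is 281.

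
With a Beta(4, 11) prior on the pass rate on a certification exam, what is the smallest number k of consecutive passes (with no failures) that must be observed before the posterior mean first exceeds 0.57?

k = 11

After k passes and 0 failures the posterior is Beta(4+k, 11), with mean (4+k)/(4+11+k).
Set (4+k)/(15+k) > 0.57 and solve: k > (0.57·15 − 4)/(1 − 0.57) = 10.581.
The smallest integer exceeding 10.581 is 11, and checking k=11: (15)/(26) = 0.5769 > 0.57.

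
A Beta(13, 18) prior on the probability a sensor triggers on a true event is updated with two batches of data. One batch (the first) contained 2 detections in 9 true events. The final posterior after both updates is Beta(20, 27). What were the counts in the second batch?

5 detections and 2 misses

Because Beta–binomial updating is additive in the counts, the combined data contributed (α_post−α_prior, β_post−β_prior) successes and failures.
Total across both batches: 20−13=7 detections, 27−18=9 misses.
Subtract the first batch: 7−2=5 detections and 9−7=2 misses.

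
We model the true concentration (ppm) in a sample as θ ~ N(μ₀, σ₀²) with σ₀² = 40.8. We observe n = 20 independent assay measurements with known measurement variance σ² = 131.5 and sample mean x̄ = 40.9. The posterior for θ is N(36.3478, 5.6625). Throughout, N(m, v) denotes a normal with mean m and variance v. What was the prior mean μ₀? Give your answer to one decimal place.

μ₀ = 8.1

With known observation variance, the Normal–Normal posterior has precision τ_n = τ₀ + n/σ² and mean μ_n = (τ₀μ₀ + (n/σ²)x̄)/τ_n.
Here τ₀ = 1/40.8 = 0.024510 and τ_data = 20/131.5 = 0.152091, so τ_n = 0.176601.
Rearranging for μ₀: μ₀ = (μ_n·τ_n − τ_data·x̄)/τ₀ = (36.3478·0.176601 − 0.152091·40.9) / 0.024510 = 0.198536/0.024510 ≈ 8.1.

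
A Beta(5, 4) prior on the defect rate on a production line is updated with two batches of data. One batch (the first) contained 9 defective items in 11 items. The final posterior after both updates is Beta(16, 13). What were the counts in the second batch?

Sequential conjugate updates are equivalent to a single update on the pooled data, so total successes = posterior α − prior α and total failures = posterior β − prior β.
Total across both batches: 16−5=11 defective items, 13−4=9 good items.
Subtract the first batch: 11−9=2 defective items and 9−2=7 good items.

2 defective items and 7 good items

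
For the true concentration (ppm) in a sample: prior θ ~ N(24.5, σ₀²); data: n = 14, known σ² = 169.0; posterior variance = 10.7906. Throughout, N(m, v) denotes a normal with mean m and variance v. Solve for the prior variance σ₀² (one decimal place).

Posterior precision equals prior precision plus data precision: 1/σ_n² = 1/σ₀² + n/σ².
So 1/σ₀² = 1/10.7906 − 14/169.0 = 0.092673 − 0.082840 = 0.009833.
Hence σ₀² = 1/0.009833 ≈ 101.7.

σ₀² = 101.7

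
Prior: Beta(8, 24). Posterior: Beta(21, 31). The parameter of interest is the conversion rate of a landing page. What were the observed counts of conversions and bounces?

13 conversions and 7 bounces

Beta is conjugate to the binomial likelihood: posterior = Beta(a+s, b+f).
So s = 21 − 8 = 13 and f = 31 − 24 = 7.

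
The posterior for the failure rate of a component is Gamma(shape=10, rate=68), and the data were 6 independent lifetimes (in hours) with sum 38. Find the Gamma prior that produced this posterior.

Gamma(shape=4, rate=30)

Gamma–exponential conjugacy: posterior shape = α + n, posterior rate = β + Σtᵢ.
So α = 10 − 6 = 4 and β = 68 − 38 = 30.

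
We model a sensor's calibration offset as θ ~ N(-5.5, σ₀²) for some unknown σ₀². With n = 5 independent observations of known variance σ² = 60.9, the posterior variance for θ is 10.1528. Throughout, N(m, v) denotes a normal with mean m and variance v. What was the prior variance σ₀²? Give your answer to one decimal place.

Posterior precision equals prior precision plus data precision: 1/σ_n² = 1/σ₀² + n/σ².
So 1/σ₀² = 1/10.1528 − 5/60.9 = 0.098495 − 0.082102 = 0.016393.
Hence σ₀² = 1/0.016393 ≈ 61.0.

σ₀² = 61.0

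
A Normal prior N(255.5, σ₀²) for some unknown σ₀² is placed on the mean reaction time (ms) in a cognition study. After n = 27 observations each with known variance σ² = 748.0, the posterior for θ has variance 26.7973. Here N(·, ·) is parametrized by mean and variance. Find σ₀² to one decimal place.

σ₀² = 819.0

Posterior precision equals prior precision plus data precision: 1/σ_n² = 1/σ₀² + n/σ².
So 1/σ₀² = 1/26.7973 − 27/748.0 = 0.037317 − 0.036096 = 0.001221.
Hence σ₀² = 1/0.001221 ≈ 819.0.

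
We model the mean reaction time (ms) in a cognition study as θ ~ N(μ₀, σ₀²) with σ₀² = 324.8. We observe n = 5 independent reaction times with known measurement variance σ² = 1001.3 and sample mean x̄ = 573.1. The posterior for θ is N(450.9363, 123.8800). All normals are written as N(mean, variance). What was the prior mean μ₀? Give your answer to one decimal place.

μ₀ = 252.8

With known observation variance, the Normal–Normal posterior has precision τ_n = τ₀ + n/σ² and mean μ_n = (τ₀μ₀ + (n/σ²)x̄)/τ_n.
Here τ₀ = 1/324.8 = 0.003079 and τ_data = 5/1001.3 = 0.004994, so τ_n = 0.008073.
Rearranging for μ₀: μ₀ = (μ_n·τ_n − τ_data·x̄)/τ₀ = (450.9363·0.008073 − 0.004994·573.1) / 0.003079 = 0.778347/0.003079 ≈ 252.8.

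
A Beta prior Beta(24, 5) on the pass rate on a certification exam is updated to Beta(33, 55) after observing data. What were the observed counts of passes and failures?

A Beta(a, b) prior with s successes and f failures in binomial data gives a Beta(a+s, b+f) posterior.
Match parameters: s=33−24=9, f=55−5=50.

9 passes and 50 failures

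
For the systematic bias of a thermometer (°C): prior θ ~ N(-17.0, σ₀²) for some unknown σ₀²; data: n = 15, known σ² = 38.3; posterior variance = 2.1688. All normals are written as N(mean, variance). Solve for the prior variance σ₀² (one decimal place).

Posterior precision equals prior precision plus data precision: 1/σ_n² = 1/σ₀² + n/σ².
So 1/σ₀² = 1/2.1688 − 15/38.3 = 0.461084 − 0.391645 = 0.069439.
Hence σ₀² = 1/0.069439 ≈ 14.4.

σ₀² = 14.4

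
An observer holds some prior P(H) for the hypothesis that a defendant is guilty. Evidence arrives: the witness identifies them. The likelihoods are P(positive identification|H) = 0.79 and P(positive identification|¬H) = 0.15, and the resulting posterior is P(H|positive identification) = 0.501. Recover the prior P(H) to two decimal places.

P(H) = 0.16

In odds form, posterior odds = prior odds × likelihood ratio, so prior odds = posterior odds ÷ LR.
Posterior odds = 0.501/(1−0.501) = 1.0040. LR = 0.79/0.15 = 5.2667.
Prior odds = 1.0040/5.2667 = 0.1906, so P(H) = 0.1906/(1+0.1906) ≈ 0.16.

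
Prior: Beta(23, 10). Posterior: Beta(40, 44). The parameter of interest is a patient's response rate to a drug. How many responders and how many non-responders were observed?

A Beta(α, β) prior with s successes and f failures in binomial data gives a Beta(α+s, β+f) posterior.
Match parameters: s=40−23=17, f=44−10=34.

17 responders and 34 non-responders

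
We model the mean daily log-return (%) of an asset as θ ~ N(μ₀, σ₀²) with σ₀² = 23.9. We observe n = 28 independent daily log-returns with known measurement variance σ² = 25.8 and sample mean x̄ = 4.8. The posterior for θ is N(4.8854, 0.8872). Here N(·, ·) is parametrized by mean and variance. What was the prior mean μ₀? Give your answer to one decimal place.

μ₀ = 7.1

The posterior mean is a precision-weighted average: μ_n = (τ₀μ₀ + τ_data·x̄)/(τ₀+τ_data), with τ₀=1/σ₀² and τ_data=n/σ².
Here τ₀ = 1/23.9 = 0.041841 and τ_data = 28/25.8 = 1.085271, so τ_n = 1.127112.
Rearranging for μ₀: μ₀ = (μ_n·τ_n − τ_data·x̄)/τ₀ = (4.8854·1.127112 − 1.085271·4.8) / 0.041841 = 0.297092/0.041841 ≈ 7.1.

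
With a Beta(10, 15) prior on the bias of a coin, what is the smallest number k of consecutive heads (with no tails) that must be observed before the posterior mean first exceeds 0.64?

k = 17

After k heads and 0 tails the posterior is Beta(10+k, 15), with mean (10+k)/(10+15+k).
Set (10+k)/(25+k) > 0.64 and solve: k > (0.64·25 − 10)/(1 − 0.64) = 16.667.
The smallest integer exceeding 16.667 is 17, and checking k=17: (27)/(42) = 0.6429 > 0.64.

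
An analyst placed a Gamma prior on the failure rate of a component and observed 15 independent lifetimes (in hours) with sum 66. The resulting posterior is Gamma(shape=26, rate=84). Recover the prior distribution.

Gamma(shape=11, rate=18)

Gamma–exponential conjugacy: posterior shape = α + n, posterior rate = β + Σtᵢ.
So α = 26 − 15 = 11 and β = 84 − 66 = 18.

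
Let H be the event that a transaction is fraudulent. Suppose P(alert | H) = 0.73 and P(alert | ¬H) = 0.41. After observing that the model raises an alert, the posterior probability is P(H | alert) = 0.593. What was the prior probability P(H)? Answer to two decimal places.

In odds form, posterior odds = prior odds × likelihood ratio, so prior odds = posterior odds ÷ LR.
Posterior odds = 0.593/(1−0.593) = 1.4570. LR = 0.73/0.41 = 1.7805.
Prior odds = 1.4570/1.7805 = 0.8183, so P(H) = 0.8183/(1+0.8183) ≈ 0.45.

P(H) = 0.45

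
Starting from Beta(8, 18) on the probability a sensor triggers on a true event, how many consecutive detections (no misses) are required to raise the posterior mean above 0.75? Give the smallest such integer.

k = 47

After k detections and 0 misses the posterior is Beta(8+k, 18), with mean (8+k)/(8+18+k).
Set (8+k)/(26+k) > 0.75 and solve: k > (0.75·26 − 8)/(1 − 0.75) = 46.000.
The smallest integer exceeding 46.000 is 47.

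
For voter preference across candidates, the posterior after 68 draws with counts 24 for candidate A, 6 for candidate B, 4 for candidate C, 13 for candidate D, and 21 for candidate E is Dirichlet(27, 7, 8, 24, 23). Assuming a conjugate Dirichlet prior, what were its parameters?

For a Dirichlet(α) prior with multinomial counts c, the posterior is Dirichlet(α + c) componentwise.
Subtract each count from the matching posterior parameter: 27−24=3, 7−6=1, 8−4=4, 24−13=11, 23−21=2.

Dirichlet(3, 1, 4, 11, 2)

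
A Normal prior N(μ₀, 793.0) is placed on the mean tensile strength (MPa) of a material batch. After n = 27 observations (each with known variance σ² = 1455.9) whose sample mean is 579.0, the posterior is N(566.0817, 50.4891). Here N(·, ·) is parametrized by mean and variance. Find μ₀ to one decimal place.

μ₀ = 376.1

The posterior mean is a precision-weighted average: μ_n = (τ₀μ₀ + τ_data·x̄)/(τ₀+τ_data), with τ₀=1/σ₀² and τ_data=n/σ².
Here τ₀ = 1/793.0 = 0.001261 and τ_data = 27/1455.9 = 0.018545, so τ_n = 0.019806.
Rearranging for μ₀: μ₀ = (μ_n·τ_n − τ_data·x̄)/τ₀ = (566.0817·0.019806 − 0.018545·579.0) / 0.001261 = 0.474259/0.001261 ≈ 376.1.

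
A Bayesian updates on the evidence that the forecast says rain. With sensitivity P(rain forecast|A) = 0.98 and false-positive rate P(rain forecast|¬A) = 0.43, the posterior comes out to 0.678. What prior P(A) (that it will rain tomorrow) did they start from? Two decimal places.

In odds form, posterior odds = prior odds × likelihood ratio, so prior odds = posterior odds ÷ LR.
Posterior odds = 0.678/(1−0.678) = 2.1056. LR = 0.98/0.43 = 2.2791.
Prior odds = 2.1056/2.2791 = 0.9239, so P(A) = 0.9239/(1+0.9239) ≈ 0.48.

P(A) = 0.48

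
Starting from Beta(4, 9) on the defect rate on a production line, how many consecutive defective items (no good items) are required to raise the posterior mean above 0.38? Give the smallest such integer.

After k defective items and 0 good items the posterior is Beta(4+k, 9), with mean (4+k)/(4+9+k).
Set (4+k)/(13+k) > 0.38 and solve: k > (0.38·13 − 4)/(1 − 0.38) = 1.516.
The smallest integer exceeding 1.516 is 2.

k = 2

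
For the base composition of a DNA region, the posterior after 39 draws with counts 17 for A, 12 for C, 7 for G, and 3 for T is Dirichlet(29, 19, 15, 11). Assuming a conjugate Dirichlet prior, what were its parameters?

For a Dirichlet(α) prior with multinomial counts c, the posterior is Dirichlet(α + c) componentwise.
Subtract each count from the matching posterior parameter: 29−17=12, 19−12=7, 15−7=8, 11−3=8.

Dirichlet(12, 7, 8, 8)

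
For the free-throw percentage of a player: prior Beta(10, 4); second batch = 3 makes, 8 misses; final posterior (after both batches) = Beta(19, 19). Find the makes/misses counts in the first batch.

6 makes and 7 misses

Sequential conjugate updates are equivalent to a single update on the pooled data, so total successes = posterior α − prior α and total failures = posterior β − prior β.
Total across both batches: 19−10=9 makes, 19−4=15 misses.
Subtract the second batch: 9−3=6 makes and 15−8=7 misses.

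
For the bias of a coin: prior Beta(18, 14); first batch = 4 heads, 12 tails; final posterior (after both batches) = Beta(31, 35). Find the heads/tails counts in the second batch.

Sequential conjugate updates are equivalent to a single update on the pooled data, so total successes = posterior α − prior α and total failures = posterior β − prior β.
Total across both batches: 31−18=13 heads, 35−14=21 tails.
Subtract the first batch: 13−4=9 heads and 21−12=9 tails.

9 heads and 9 tails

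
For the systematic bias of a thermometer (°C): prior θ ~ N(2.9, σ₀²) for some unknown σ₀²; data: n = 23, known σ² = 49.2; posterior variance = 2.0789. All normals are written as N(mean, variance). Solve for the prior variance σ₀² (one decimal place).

σ₀² = 73.8

Posterior precision equals prior precision plus data precision: 1/σ_n² = 1/σ₀² + n/σ².
So 1/σ₀² = 1/2.0789 − 23/49.2 = 0.481024 − 0.467480 = 0.013544.
Hence σ₀² = 1/0.013544 ≈ 73.8.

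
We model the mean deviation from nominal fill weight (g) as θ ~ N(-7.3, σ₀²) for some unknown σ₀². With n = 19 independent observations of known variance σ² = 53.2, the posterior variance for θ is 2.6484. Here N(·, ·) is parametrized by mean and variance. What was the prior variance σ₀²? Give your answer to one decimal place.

Posterior precision equals prior precision plus data precision: 1/σ_n² = 1/σ₀² + n/σ².
So 1/σ₀² = 1/2.6484 − 19/53.2 = 0.377586 − 0.357143 = 0.020443.
Hence σ₀² = 1/0.020443 ≈ 48.9.

σ₀² = 48.9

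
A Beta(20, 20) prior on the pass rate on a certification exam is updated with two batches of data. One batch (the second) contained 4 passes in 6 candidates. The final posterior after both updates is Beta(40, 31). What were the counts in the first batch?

Sequential conjugate updates are equivalent to a single update on the pooled data, so total successes = posterior α − prior α and total failures = posterior β − prior β.
Total across both batches: 40−20=20 passes, 31−20=11 failures.
Subtract the second batch: 20−4=16 passes and 11−2=9 failures.

16 passes and 9 failures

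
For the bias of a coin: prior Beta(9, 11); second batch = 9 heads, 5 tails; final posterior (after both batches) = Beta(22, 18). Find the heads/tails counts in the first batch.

4 heads and 2 tails

Because Beta–binomial updating is additive in the counts, the combined data contributed (α_post−α_prior, β_post−β_prior) successes and failures.
Total across both batches: 22−9=13 heads, 18−11=7 tails.
Subtract the second batch: 13−9=4 heads and 7−5=2 tails.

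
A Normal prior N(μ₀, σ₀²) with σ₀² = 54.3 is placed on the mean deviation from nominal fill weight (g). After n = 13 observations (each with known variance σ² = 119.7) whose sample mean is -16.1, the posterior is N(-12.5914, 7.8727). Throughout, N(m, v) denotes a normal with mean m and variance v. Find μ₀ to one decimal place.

With known observation variance, the Normal–Normal posterior has precision τ_n = τ₀ + n/σ² and mean μ_n = (τ₀μ₀ + (n/σ²)x̄)/τ_n.
Here τ₀ = 1/54.3 = 0.018416 and τ_data = 13/119.7 = 0.108605, so τ_n = 0.127021.
Rearranging for μ₀: μ₀ = (μ_n·τ_n − τ_data·x̄)/τ₀ = (-12.5914·0.127021 − 0.108605·-16.1) / 0.018416 = 0.149168/0.018416 ≈ 8.1.

μ₀ = 8.1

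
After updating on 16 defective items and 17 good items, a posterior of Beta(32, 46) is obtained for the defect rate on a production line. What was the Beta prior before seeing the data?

Beta(16, 29)

Beta is conjugate to the binomial likelihood: posterior = Beta(a+s, b+f).
So a = 32 − 16 = 16 and b = 46 − 17 = 29.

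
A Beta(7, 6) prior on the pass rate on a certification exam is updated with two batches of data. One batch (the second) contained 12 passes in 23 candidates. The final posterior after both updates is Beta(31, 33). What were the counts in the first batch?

12 passes and 16 failures

Sequential conjugate updates are equivalent to a single update on the pooled data, so total successes = posterior α − prior α and total failures = posterior β − prior β.
Total across both batches: 31−7=24 passes, 33−6=27 failures.
Subtract the second batch: 24−12=12 passes and 27−11=16 failures.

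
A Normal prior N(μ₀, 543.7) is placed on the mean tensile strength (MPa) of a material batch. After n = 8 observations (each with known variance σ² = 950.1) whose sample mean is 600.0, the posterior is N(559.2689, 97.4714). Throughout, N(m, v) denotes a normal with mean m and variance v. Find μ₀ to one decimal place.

μ₀ = 372.8

With known observation variance, the Normal–Normal posterior has precision τ_n = τ₀ + n/σ² and mean μ_n = (τ₀μ₀ + (n/σ²)x̄)/τ_n.
Here τ₀ = 1/543.7 = 0.001839 and τ_data = 8/950.1 = 0.008420, so τ_n = 0.010259.
Rearranging for μ₀: μ₀ = (μ_n·τ_n − τ_data·x̄)/τ₀ = (559.2689·0.010259 − 0.008420·600.0) / 0.001839 = 0.685540/0.001839 ≈ 372.8.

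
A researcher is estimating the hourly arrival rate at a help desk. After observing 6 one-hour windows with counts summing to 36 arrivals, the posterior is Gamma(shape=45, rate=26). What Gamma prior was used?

A Gamma(α, β) prior (rate parametrization) on a Poisson rate with n observations summing to S gives posterior Gamma(α+S, β+n).
So α = 45 − 36 = 9 and β = 26 − 6 = 20.

Gamma(shape=9, rate=20)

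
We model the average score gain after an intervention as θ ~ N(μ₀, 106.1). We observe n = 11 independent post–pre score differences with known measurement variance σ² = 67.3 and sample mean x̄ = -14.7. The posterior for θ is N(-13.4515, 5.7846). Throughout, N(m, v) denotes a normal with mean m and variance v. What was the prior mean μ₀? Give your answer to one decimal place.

μ₀ = 8.2

With known observation variance, the Normal–Normal posterior has precision τ_n = τ₀ + n/σ² and mean μ_n = (τ₀μ₀ + (n/σ²)x̄)/τ_n.
Here τ₀ = 1/106.1 = 0.009425 and τ_data = 11/67.3 = 0.163447, so τ_n = 0.172872.
Rearranging for μ₀: μ₀ = (μ_n·τ_n − τ_data·x̄)/τ₀ = (-13.4515·0.172872 − 0.163447·-14.7) / 0.009425 = 0.077283/0.009425 ≈ 8.2.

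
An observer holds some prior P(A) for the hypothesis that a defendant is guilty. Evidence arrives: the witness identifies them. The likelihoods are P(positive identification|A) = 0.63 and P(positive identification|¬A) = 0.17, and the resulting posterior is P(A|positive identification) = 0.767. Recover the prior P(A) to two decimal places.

In odds form, posterior odds = prior odds × likelihood ratio, so prior odds = posterior odds ÷ LR.
Posterior odds = 0.767/(1−0.767) = 3.2918. LR = 0.63/0.17 = 3.7059.
Prior odds = 3.2918/3.7059 = 0.8883, so P(A) = 0.8883/(1+0.8883) ≈ 0.47.

P(A) = 0.47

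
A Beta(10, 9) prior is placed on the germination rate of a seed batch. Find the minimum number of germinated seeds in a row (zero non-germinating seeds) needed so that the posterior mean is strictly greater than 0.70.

k = 12

After k germinated seeds and 0 non-germinating seeds the posterior is Beta(10+k, 9), with mean (10+k)/(10+9+k).
Set (10+k)/(19+k) > 0.70 and solve: k > (0.70·19 − 10)/(1 − 0.70) = 11.000.
The smallest integer exceeding 11.000 is 12, and checking k=12: (22)/(31) = 0.7097 > 0.70.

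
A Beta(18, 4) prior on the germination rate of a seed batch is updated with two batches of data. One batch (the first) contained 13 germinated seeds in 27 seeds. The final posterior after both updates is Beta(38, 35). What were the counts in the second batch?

Because Beta–binomial updating is additive in the counts, the combined data contributed (α_post−α_prior, β_post−β_prior) successes and failures.
Total across both batches: 38−18=20 germinated seeds, 35−4=31 non-germinating seeds.
Subtract the first batch: 20−13=7 germinated seeds and 31−14=17 non-germinating seeds.

7 germinated seeds and 17 non-germinating seeds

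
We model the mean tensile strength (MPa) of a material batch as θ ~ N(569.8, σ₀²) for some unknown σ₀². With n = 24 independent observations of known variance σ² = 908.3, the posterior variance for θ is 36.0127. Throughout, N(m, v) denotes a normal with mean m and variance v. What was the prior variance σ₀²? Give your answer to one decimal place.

σ₀² = 743.5

Posterior precision equals prior precision plus data precision: 1/σ_n² = 1/σ₀² + n/σ².
So 1/σ₀² = 1/36.0127 − 24/908.3 = 0.027768 − 0.026423 = 0.001345.
Hence σ₀² = 1/0.001345 ≈ 743.5.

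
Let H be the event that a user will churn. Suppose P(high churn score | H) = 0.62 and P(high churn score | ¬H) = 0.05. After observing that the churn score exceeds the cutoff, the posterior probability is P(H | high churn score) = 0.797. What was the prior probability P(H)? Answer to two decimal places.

In odds form, posterior odds = prior odds × likelihood ratio, so prior odds = posterior odds ÷ LR.
Posterior odds = 0.797/(1−0.797) = 3.9261. LR = 0.62/0.05 = 12.4000.
Prior odds = 3.9261/12.4000 = 0.3166, so P(H) = 0.3166/(1+0.3166) ≈ 0.24.

P(H) = 0.24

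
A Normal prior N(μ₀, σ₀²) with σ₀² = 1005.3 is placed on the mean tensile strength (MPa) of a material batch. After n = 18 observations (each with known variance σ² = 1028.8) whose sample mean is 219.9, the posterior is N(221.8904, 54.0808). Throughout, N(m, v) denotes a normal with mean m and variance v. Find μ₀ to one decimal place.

μ₀ = 256.9

The posterior mean is a precision-weighted average: μ_n = (τ₀μ₀ + τ_data·x̄)/(τ₀+τ_data), with τ₀=1/σ₀² and τ_data=n/σ².
Here τ₀ = 1/1005.3 = 0.000995 and τ_data = 18/1028.8 = 0.017496, so τ_n = 0.018491.
Rearranging for μ₀: μ₀ = (μ_n·τ_n − τ_data·x̄)/τ₀ = (221.8904·0.018491 − 0.017496·219.9) / 0.000995 = 0.255605/0.000995 ≈ 256.9.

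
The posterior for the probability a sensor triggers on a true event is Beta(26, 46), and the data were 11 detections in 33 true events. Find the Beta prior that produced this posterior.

Beta(15, 24)

Under Beta–binomial conjugacy the posterior parameters are (α+s, β+f).
So α = 26 − 11 = 15 and β = 46 − 22 = 24.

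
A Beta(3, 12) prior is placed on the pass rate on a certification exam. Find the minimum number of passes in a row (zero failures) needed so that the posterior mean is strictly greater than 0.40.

After k passes and 0 failures the posterior is Beta(3+k, 12), with mean (3+k)/(3+12+k).
Set (3+k)/(15+k) > 0.40 and solve: k > (0.40·15 − 3)/(1 − 0.40) = 5.000.
The smallest integer exceeding 5.000 is 6, and checking k=6: (9)/(21) = 0.4286 > 0.40.

k = 6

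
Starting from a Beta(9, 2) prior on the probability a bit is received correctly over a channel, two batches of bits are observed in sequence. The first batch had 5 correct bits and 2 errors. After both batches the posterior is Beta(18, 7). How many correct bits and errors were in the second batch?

Sequential conjugate updates are equivalent to a single update on the pooled data, so total successes = posterior α − prior α and total failures = posterior β − prior β.
Total across both batches: 18−9=9 correct bits, 7−2=5 errors.
Subtract the first batch: 9−5=4 correct bits and 5−2=3 errors.

4 correct bits and 3 errors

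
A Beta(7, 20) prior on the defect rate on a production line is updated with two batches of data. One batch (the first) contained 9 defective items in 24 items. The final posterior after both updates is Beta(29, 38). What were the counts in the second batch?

13 defective items and 3 good items

Sequential conjugate updates are equivalent to a single update on the pooled data, so total successes = posterior α − prior α and total failures = posterior β − prior β.
Total across both batches: 29−7=22 defective items, 38−20=18 good items.
Subtract the first batch: 22−9=13 defective items and 18−15=3 good items.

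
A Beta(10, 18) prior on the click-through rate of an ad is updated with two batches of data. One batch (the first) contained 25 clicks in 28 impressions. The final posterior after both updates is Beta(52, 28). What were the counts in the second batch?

Because Beta–binomial updating is additive in the counts, the combined data contributed (α_post−α_prior, β_post−β_prior) successes and failures.
Total across both batches: 52−10=42 clicks, 28−18=10 non-clicks.
Subtract the first batch: 42−25=17 clicks and 10−3=7 non-clicks.

17 clicks and 7 non-clicks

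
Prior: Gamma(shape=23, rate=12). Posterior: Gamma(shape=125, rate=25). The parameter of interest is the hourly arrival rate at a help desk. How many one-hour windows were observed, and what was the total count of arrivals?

A Gamma(α, β) prior (rate parametrization) on a Poisson rate with n observations summing to S gives posterior Gamma(α+S, β+n).
Matching: Σxᵢ = 125 − 23 = 102 and n = 25 − 12 = 13.

n = 13 one-hour windows with total 102 arrivals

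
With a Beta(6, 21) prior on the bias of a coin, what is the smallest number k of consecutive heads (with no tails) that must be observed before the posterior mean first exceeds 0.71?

k = 46

After k heads and 0 tails the posterior is Beta(6+k, 21), with mean (6+k)/(6+21+k).
Set (6+k)/(27+k) > 0.71 and solve: k > (0.71·27 − 6)/(1 − 0.71) = 45.414.
The smallest integer exceeding 45.414 is 46.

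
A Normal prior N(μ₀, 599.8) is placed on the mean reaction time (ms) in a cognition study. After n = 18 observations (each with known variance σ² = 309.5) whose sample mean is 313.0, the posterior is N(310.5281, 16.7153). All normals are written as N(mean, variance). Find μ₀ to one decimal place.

μ₀ = 224.3

With known observation variance, the Normal–Normal posterior has precision τ_n = τ₀ + n/σ² and mean μ_n = (τ₀μ₀ + (n/σ²)x̄)/τ_n.
Here τ₀ = 1/599.8 = 0.001667 and τ_data = 18/309.5 = 0.058158, so τ_n = 0.059825.
Rearranging for μ₀: μ₀ = (μ_n·τ_n − τ_data·x̄)/τ₀ = (310.5281·0.059825 − 0.058158·313.0) / 0.001667 = 0.373890/0.001667 ≈ 224.3.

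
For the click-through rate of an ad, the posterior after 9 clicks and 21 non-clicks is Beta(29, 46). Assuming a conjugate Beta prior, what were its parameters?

A Beta(a, b) prior with s successes and f failures in binomial data gives a Beta(a+s, b+f) posterior.
So a = 29 − 9 = 20 and b = 46 − 21 = 25.

Beta(20, 25)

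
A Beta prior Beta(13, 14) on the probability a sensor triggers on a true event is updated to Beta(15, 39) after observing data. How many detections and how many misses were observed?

A Beta(a, b) prior with s successes and f failures in binomial data gives a Beta(a+s, b+f) posterior.
Match parameters: s=15−13=2, f=39−14=25.

2 detections and 25 misses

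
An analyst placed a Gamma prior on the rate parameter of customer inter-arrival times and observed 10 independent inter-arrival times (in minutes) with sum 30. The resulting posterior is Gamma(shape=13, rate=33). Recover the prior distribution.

For an exponential likelihood with a Gamma(α, β) prior on the rate, n observations with total T give posterior Gamma(α+n, β+T).
So α = 13 − 10 = 3 and β = 33 − 30 = 3.

Gamma(shape=3, rate=3)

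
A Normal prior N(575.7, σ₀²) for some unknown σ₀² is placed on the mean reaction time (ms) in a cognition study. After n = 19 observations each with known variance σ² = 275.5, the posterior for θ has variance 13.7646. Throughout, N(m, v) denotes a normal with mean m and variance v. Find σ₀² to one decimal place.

Posterior precision equals prior precision plus data precision: 1/σ_n² = 1/σ₀² + n/σ².
So 1/σ₀² = 1/13.7646 − 19/275.5 = 0.072650 − 0.068966 = 0.003684.
Hence σ₀² = 1/0.003684 ≈ 271.4.

σ₀² = 271.4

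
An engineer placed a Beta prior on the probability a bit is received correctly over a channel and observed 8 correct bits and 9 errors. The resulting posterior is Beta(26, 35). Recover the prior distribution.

Beta is conjugate to the binomial likelihood: posterior = Beta(α+s, β+f).
So α = 26 − 8 = 18 and β = 35 − 9 = 26.

Beta(18, 26)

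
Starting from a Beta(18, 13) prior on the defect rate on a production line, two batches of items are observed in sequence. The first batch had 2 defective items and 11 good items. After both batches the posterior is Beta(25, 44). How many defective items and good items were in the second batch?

5 defective items and 20 good items

Sequential conjugate updates are equivalent to a single update on the pooled data, so total successes = posterior α − prior α and total failures = posterior β − prior β.
Total across both batches: 25−18=7 defective items, 44−13=31 good items.
Subtract the first batch: 7−2=5 defective items and 31−11=20 good items.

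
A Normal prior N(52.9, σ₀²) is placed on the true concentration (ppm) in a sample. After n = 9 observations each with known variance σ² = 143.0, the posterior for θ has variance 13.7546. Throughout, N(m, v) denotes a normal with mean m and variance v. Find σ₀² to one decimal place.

Posterior precision equals prior precision plus data precision: 1/σ_n² = 1/σ₀² + n/σ².
So 1/σ₀² = 1/13.7546 − 9/143.0 = 0.072703 − 0.062937 = 0.009766.
Hence σ₀² = 1/0.009766 ≈ 102.4.

σ₀² = 102.4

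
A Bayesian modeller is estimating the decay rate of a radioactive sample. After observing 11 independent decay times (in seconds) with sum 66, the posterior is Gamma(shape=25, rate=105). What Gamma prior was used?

Gamma–exponential conjugacy: posterior shape = α + n, posterior rate = β + Σtᵢ.
So α = 25 − 11 = 14 and β = 105 − 66 = 39.

Gamma(shape=14, rate=39)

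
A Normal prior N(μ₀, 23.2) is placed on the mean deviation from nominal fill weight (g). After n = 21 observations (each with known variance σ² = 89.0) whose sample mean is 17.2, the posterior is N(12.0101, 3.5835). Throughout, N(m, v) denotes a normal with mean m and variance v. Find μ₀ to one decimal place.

The posterior mean is a precision-weighted average: μ_n = (τ₀μ₀ + τ_data·x̄)/(τ₀+τ_data), with τ₀=1/σ₀² and τ_data=n/σ².
Here τ₀ = 1/23.2 = 0.043103 and τ_data = 21/89.0 = 0.235955, so τ_n = 0.279058.
Rearranging for μ₀: μ₀ = (μ_n·τ_n − τ_data·x̄)/τ₀ = (12.0101·0.279058 − 0.235955·17.2) / 0.043103 = -0.706912/0.043103 ≈ -16.4.

μ₀ = -16.4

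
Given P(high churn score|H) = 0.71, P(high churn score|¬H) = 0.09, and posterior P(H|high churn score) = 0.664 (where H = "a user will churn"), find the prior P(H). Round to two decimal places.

In odds form, posterior odds = prior odds × likelihood ratio, so prior odds = posterior odds ÷ LR.
Posterior odds = 0.664/(1−0.664) = 1.9762. LR = 0.71/0.09 = 7.8889.
Prior odds = 1.9762/7.8889 = 0.2505, so P(H) = 0.2505/(1+0.2505) ≈ 0.20.

P(H) = 0.20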